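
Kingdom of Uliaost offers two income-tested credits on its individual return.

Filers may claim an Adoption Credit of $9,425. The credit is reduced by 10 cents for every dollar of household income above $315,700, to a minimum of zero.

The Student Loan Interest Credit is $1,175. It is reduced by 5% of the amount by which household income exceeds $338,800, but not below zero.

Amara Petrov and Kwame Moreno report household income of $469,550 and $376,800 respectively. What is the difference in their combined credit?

$3,315

Amara ($469,550): Adoption Credit: 10% of the $153,850 excess over $315,700 is $15,385 ≥ base, so the credit is $0. Student Loan Interest Credit: 5% of the $130,750 excess over $338,800 is $6,537.50 ≥ base, so the credit is $0. total $0 + $0 = $0
Kwame ($376,800): Adoption Credit: 10% of the $61,100 excess over $315,700 is $6,110; credit = $9,425 − $6,110 = $3,315. Student Loan Interest Credit: 5% of the $38,000 excess over $338,800 is $1,900 ≥ base, so the credit is $0. total $3,315 + $0 = $3,315
Difference: |$0 − $3,315| = $3,315.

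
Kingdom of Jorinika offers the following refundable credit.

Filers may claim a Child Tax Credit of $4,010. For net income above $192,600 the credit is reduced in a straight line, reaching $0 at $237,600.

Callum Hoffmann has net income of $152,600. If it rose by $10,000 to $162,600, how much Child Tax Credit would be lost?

$0

At $152,600 — $152,600 is at or below the $192,600 threshold, so the full $4,010 applies.
At $162,600 — $162,600 is at or below the $192,600 threshold, so the full $4,010 applies.
Lost: $4,010 − $4,010 = $0.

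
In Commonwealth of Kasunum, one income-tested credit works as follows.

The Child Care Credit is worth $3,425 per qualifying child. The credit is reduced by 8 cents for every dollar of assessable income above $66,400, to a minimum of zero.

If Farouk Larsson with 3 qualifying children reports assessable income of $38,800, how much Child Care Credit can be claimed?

$10,275

Child Care Credit: base = 3 × $3,425 = $10,275. $38,800 is at or below the $66,400 threshold, so the full $10,275 applies.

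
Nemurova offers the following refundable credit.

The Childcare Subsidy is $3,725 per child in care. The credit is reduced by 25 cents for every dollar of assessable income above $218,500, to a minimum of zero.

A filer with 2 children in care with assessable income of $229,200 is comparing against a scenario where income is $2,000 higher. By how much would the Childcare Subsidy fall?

$500

At $229,200 — base = 2 × $3,725 = $7,450. 25% of the $10,700 excess over $218,500 is $2,675; credit = $7,450 − $2,675 = $4,775.
At $231,200 — base = 2 × $3,725 = $7,450. 25% of the $12,700 excess over $218,500 is $3,175; credit = $7,450 − $3,175 = $4,275.
Lost: $4,775 − $4,275 = $500.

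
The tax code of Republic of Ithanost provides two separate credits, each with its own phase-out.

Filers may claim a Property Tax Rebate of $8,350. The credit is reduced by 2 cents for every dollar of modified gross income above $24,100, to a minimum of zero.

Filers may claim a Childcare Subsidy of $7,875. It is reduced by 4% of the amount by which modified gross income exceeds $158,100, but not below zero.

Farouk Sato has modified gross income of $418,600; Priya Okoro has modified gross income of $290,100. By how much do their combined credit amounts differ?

Farouk ($418,600): Property Tax Rebate: 2% of the $394,500 excess over $24,100 is $7,890; credit = $8,350 − $7,890 = $460. Childcare Subsidy: 4% of the $260,500 excess over $158,100 is $10,420 ≥ base, so the credit is $0. total $460 + $0 = $460
Priya ($290,100): Property Tax Rebate: 2% of the $266,000 excess over $24,100 is $5,320; credit = $8,350 − $5,320 = $3,030. Childcare Subsidy: 4% of the $132,000 excess over $158,100 is $5,280; credit = $7,875 − $5,280 = $2,595. total $3,030 + $2,595 = $5,625
Difference: |$460 − $5,625| = $5,165.

$5,165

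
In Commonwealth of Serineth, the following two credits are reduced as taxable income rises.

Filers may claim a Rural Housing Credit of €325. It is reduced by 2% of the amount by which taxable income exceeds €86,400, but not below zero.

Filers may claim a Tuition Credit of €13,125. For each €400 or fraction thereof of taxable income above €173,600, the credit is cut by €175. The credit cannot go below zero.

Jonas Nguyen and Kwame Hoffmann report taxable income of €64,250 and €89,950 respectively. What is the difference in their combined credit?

€71

Jonas (€64,250): Rural Housing Credit: €64,250 is at or below the €86,400 threshold, so the full €325 applies. Tuition Credit: €64,250 is at or below the €173,600 threshold, so the full €13,125 applies. total €325 + €13,125 = €13,450
Kwame (€89,950): Rural Housing Credit: 2% of the €3,550 excess over €86,400 is €71; credit = €325 − €71 = €254. Tuition Credit: €89,950 is at or below the €173,600 threshold, so the full €13,125 applies. total €254 + €13,125 = €13,379
Difference: |€13,450 − €13,379| = €71.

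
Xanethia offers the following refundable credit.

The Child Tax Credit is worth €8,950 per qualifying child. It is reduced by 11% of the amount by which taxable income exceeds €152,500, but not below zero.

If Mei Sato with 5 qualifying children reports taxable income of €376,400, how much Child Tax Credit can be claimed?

€20,121

Child Tax Credit: base = 5 × €8,950 = €44,750. 11% of the €223,900 excess over €152,500 is €24,629; credit = €44,750 − €24,629 = €20,121.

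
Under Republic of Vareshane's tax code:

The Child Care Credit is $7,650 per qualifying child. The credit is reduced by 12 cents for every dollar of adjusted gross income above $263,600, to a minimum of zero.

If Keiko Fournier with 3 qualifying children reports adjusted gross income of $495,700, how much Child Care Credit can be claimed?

Child Care Credit: base = 3 × $7,650 = $22,950. 12% of the $232,100 excess over $263,600 is $27,852 ≥ base, so the credit is $0.

$0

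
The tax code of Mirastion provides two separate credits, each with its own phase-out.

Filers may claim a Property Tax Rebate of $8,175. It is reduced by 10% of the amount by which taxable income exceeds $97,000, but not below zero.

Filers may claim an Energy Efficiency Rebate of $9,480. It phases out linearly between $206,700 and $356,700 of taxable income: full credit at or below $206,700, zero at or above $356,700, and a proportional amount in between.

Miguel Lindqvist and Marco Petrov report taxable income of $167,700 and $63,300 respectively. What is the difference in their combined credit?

Miguel ($167,700): Property Tax Rebate: 10% of the $70,700 excess over $97,000 is $7,070; credit = $8,175 − $7,070 = $1,105. Energy Efficiency Rebate: $167,700 is at or below the $206,700 threshold, so the full $9,480 applies. total $1,105 + $9,480 = $10,585
Marco ($63,300): Property Tax Rebate: $63,300 is at or below the $97,000 threshold, so the full $8,175 applies. Energy Efficiency Rebate: $63,300 is at or below the $206,700 threshold, so the full $9,480 applies. total $8,175 + $9,480 = $17,655
Difference: |$10,585 − $17,655| = $7,070.

$7,070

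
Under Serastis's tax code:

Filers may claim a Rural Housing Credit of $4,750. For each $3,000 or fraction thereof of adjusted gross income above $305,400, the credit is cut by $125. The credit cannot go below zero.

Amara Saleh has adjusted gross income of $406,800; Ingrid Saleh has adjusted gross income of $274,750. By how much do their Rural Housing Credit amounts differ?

$4,250

Amara ($406,800): Rural Housing Credit: income exceeds $305,400 by $101,400, which is 34 full-or-partial $3,000 increments; reduction = 34 × $125 = $4,250, leaving $500.
Ingrid ($274,750): Rural Housing Credit: $274,750 is at or below the $305,400 threshold, so the full $4,750 applies.
Difference: |$500 − $4,750| = $4,250.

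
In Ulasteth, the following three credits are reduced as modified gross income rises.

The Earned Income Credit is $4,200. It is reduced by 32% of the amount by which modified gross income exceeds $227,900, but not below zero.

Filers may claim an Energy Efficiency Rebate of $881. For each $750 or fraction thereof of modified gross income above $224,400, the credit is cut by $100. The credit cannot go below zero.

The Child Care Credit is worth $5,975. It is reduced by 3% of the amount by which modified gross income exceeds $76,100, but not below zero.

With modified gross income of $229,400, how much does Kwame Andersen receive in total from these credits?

Earned Income Credit: 32% of the $1,500 excess over $227,900 is $480; credit = $4,200 − $480 = $3,720.
Energy Efficiency Rebate: income exceeds $224,400 by $5,000, which is 7 full-or-partial $750 increments; reduction = 7 × $100 = $700, leaving $181.
Child Care Credit: 3% of the $153,300 excess over $76,100 is $4,599; credit = $5,975 − $4,599 = $1,376.
Total: $3,720 + $181 + $1,376 = $5,277.

$5,277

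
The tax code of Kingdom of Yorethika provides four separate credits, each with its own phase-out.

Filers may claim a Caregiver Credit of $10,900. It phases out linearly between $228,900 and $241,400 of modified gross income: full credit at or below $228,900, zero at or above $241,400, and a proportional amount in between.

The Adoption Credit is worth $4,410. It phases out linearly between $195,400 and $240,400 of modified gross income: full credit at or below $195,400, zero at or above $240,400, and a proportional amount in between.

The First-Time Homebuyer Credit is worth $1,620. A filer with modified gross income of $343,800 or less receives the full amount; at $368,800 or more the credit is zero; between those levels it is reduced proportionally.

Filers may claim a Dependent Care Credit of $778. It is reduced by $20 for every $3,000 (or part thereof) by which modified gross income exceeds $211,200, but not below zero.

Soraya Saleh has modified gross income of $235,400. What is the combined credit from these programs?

$7,940

Caregiver Credit: $235,400 is $6,500 into a $12,500 phase-out range, leaving 6,000/12,500 of the credit: $10,900 × 6,000/12,500 = $5,232.
Adoption Credit: $235,400 is $40,000 into a $45,000 phase-out range, leaving 5,000/45,000 of the credit: $4,410 × 5,000/45,000 = $490.
First-Time Homebuyer Credit: $235,400 is at or below the $343,800 threshold, so the full $1,620 applies.
Dependent Care Credit: income exceeds $211,200 by $24,200, which is 9 full-or-partial $3,000 increments; reduction = 9 × $20 = $180, leaving $598.
Total: $5,232 + $490 + $1,620 + $598 = $7,940.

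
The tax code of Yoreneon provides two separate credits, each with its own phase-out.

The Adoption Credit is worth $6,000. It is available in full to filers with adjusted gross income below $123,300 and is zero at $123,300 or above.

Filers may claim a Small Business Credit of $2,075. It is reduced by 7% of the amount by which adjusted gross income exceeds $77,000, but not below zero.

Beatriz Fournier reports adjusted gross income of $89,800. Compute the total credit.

Adoption Credit: $89,800 is below the $123,300 cutoff, so the full $6,000 applies.
Small Business Credit: 7% of the $12,800 excess over $77,000 is $896; credit = $2,075 − $896 = $1,179.
Total: $6,000 + $1,179 = $7,179.

$7,179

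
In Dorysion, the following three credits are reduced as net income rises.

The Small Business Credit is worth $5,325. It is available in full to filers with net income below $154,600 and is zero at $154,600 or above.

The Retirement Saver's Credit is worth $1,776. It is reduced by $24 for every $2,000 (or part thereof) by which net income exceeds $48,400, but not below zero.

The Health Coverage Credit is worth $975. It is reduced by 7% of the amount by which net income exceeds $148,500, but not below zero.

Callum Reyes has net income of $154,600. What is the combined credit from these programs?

$1,028

Small Business Credit: $154,600 meets or exceeds the $154,600 cutoff, so the credit is $0.
Retirement Saver's Credit: income exceeds $48,400 by $106,200, which is 54 full-or-partial $2,000 increments; reduction = 54 × $24 = $1,296, leaving $480.
Health Coverage Credit: 7% of the $6,100 excess over $148,500 is $427; credit = $975 − $427 = $548.
Total: $0 + $480 + $548 = $1,028.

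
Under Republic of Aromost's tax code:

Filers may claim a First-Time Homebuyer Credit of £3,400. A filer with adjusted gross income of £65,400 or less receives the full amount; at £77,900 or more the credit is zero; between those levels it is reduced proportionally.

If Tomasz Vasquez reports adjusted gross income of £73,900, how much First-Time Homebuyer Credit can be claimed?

£1,088

First-Time Homebuyer Credit: £73,900 is £8,500 into a £12,500 phase-out range, leaving 4,000/12,500 of the credit: £3,400 × 4,000/12,500 = £1,088.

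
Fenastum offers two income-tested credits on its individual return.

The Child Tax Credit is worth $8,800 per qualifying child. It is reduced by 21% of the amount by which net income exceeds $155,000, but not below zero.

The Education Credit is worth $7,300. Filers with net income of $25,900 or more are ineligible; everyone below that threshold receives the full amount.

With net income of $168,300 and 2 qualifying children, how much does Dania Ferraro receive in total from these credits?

$14,807

Child Tax Credit: base = 2 × $8,800 = $17,600. 21% of the $13,300 excess over $155,000 is $2,793; credit = $17,600 − $2,793 = $14,807.
Education Credit: $168,300 meets or exceeds the $25,900 cutoff, so the credit is $0.
Total: $14,807 + $0 = $14,807.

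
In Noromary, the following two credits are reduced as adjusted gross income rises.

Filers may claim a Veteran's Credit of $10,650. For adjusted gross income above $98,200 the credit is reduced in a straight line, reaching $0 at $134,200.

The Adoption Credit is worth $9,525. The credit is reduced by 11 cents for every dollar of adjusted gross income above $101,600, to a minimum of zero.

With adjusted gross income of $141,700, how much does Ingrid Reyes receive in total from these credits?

Veteran's Credit: $141,700 is at or above $134,200, so the credit is $0.
Adoption Credit: 11% of the $40,100 excess over $101,600 is $4,411; credit = $9,525 − $4,411 = $5,114.
Total: $0 + $5,114 = $5,114.

$5,114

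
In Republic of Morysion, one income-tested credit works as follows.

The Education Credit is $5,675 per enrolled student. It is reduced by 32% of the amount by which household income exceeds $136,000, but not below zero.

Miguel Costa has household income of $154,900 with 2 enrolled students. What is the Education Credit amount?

$5,302

Education Credit: base = 2 × $5,675 = $11,350. 32% of the $18,900 excess over $136,000 is $6,048; credit = $11,350 − $6,048 = $5,302.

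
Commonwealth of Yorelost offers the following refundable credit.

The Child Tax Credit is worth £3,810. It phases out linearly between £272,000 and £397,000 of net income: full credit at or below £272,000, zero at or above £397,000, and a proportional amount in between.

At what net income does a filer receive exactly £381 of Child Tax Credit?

£384,500

£381 is 381/3,810 of the full £3,810, so 3,429/3,810 of the £125,000 range has been used: income = £272,000 + £125,000 × 3,429/3,810 = £384,500.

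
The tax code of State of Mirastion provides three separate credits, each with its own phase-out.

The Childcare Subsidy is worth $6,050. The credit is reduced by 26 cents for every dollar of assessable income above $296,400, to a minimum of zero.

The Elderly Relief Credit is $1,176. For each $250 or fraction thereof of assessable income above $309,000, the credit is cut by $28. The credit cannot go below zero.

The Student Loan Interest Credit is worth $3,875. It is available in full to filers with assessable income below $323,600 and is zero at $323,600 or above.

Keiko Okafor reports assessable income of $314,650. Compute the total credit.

$5,712

Childcare Subsidy: 26% of the $18,250 excess over $296,400 is $4,745; credit = $6,050 − $4,745 = $1,305.
Elderly Relief Credit: income exceeds $309,000 by $5,650, which is 23 full-or-partial $250 increments; reduction = 23 × $28 = $644, leaving $532.
Student Loan Interest Credit: $314,650 is below the $323,600 cutoff, so the full $3,875 applies.
Total: $1,305 + $532 + $3,875 = $5,712.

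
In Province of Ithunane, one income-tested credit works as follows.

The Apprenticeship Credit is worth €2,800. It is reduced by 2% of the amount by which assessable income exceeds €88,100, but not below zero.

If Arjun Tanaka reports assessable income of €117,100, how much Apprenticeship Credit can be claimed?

Apprenticeship Credit: 2% of the €29,000 excess over €88,100 is €580; credit = €2,800 − €580 = €2,220.

€2,220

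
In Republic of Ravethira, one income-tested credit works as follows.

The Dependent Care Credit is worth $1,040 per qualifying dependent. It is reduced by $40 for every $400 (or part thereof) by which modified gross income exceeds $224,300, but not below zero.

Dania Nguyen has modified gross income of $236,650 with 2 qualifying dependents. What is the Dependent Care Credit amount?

Dependent Care Credit: base = 2 × $1,040 = $2,080. income exceeds $224,300 by $12,350, which is 31 full-or-partial $400 increments; reduction = 31 × $40 = $1,240, leaving $840.

$840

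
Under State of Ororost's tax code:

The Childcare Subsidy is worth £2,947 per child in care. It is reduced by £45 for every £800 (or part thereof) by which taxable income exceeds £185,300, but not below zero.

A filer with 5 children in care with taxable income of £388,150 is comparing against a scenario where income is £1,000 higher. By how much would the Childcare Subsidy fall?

At £388,150 — base = 5 × £2,947 = £14,735. income exceeds £185,300 by £202,850, which is 254 full-or-partial £800 increments; reduction = 254 × £45 = £11,430, leaving £3,305.
At £389,150 — base = 5 × £2,947 = £14,735. income exceeds £185,300 by £203,850, which is 255 full-or-partial £800 increments; reduction = 255 × £45 = £11,475, leaving £3,260.
Lost: £3,305 − £3,260 = £45.

£45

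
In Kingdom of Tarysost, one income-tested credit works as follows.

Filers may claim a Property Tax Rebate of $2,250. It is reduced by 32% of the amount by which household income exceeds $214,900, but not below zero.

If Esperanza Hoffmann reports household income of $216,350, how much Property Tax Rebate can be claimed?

$1,786

Property Tax Rebate: 32% of the $1,450 excess over $214,900 is $464; credit = $2,250 − $464 = $1,786.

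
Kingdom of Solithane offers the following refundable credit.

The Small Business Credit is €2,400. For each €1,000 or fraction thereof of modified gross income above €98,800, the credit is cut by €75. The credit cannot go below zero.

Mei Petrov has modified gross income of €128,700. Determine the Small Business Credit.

€150

Small Business Credit: income exceeds €98,800 by €29,900, which is 30 full-or-partial €1,000 increments; reduction = 30 × €75 = €2,250, leaving €150.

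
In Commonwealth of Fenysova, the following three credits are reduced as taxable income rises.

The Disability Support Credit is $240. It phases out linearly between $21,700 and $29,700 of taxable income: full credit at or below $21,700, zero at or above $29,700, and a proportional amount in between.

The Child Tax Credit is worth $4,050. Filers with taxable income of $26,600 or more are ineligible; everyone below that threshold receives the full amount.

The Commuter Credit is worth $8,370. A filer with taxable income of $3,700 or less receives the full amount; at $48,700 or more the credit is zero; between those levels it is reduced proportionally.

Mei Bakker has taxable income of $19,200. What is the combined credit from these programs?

$9,777

Disability Support Credit: $19,200 is at or below the $21,700 threshold, so the full $240 applies.
Child Tax Credit: $19,200 is below the $26,600 cutoff, so the full $4,050 applies.
Commuter Credit: $19,200 is $15,500 into a $45,000 phase-out range, leaving 29,500/45,000 of the credit: $8,370 × 29,500/45,000 = $5,487.
Total: $240 + $4,050 + $5,487 = $9,777.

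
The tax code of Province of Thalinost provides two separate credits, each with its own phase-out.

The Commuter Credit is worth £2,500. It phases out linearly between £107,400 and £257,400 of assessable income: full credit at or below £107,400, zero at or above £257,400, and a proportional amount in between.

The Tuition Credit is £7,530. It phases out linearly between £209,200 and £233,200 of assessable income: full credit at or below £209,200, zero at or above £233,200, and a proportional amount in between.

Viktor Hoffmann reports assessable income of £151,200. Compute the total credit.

£9,300

Commuter Credit: £151,200 is £43,800 into a £150,000 phase-out range, leaving 106,200/150,000 of the credit: £2,500 × 106,200/150,000 = £1,770.
Tuition Credit: £151,200 is at or below the £209,200 threshold, so the full £7,530 applies.
Total: £1,770 + £7,530 = £9,300.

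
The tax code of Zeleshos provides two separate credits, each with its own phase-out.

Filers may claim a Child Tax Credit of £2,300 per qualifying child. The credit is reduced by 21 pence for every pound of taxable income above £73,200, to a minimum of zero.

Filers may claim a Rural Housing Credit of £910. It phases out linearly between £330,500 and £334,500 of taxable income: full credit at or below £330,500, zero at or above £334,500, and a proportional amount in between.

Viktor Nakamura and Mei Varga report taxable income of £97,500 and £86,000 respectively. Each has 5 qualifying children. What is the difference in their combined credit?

Viktor (£97,500): Child Tax Credit: base = 5 × £2,300 = £11,500. 21% of the £24,300 excess over £73,200 is £5,103; credit = £11,500 − £5,103 = £6,397. Rural Housing Credit: £97,500 is at or below the £330,500 threshold, so the full £910 applies. total £6,397 + £910 = £7,307
Mei (£86,000): Child Tax Credit: base = 5 × £2,300 = £11,500. 21% of the £12,800 excess over £73,200 is £2,688; credit = £11,500 − £2,688 = £8,812. Rural Housing Credit: £86,000 is at or below the £330,500 threshold, so the full £910 applies. total £8,812 + £910 = £9,722
Difference: |£7,307 − £9,722| = £2,415.

£2,415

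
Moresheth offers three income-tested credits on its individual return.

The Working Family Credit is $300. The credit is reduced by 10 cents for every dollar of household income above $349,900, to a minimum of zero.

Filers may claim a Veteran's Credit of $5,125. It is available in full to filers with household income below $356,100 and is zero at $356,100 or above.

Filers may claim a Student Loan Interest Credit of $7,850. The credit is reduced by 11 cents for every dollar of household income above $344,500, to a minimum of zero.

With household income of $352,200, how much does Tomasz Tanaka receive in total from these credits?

$12,198

Working Family Credit: 10% of the $2,300 excess over $349,900 is $230; credit = $300 − $230 = $70.
Veteran's Credit: $352,200 is below the $356,100 cutoff, so the full $5,125 applies.
Student Loan Interest Credit: 11% of the $7,700 excess over $344,500 is $847; credit = $7,850 − $847 = $7,003.
Total: $70 + $5,125 + $7,003 = $12,198.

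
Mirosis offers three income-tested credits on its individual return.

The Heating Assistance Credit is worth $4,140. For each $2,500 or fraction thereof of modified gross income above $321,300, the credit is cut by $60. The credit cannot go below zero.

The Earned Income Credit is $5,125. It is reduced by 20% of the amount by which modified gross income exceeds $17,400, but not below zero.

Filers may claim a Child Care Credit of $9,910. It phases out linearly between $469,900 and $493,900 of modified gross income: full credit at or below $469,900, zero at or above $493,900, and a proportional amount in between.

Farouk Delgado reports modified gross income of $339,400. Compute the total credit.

Heating Assistance Credit: income exceeds $321,300 by $18,100, which is 8 full-or-partial $2,500 increments; reduction = 8 × $60 = $480, leaving $3,660.
Earned Income Credit: 20% of the $322,000 excess over $17,400 is $64,400 ≥ base, so the credit is $0.
Child Care Credit: $339,400 is at or below the $469,900 threshold, so the full $9,910 applies.
Total: $3,660 + $0 + $9,910 = $13,570.

$13,570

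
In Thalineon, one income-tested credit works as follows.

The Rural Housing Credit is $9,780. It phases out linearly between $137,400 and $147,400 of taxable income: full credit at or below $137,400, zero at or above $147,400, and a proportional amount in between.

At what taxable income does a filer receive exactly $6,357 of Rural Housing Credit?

$6,357 is 6,357/9,780 of the full $9,780, so 3,423/9,780 of the $10,000 range has been used: income = $137,400 + $10,000 × 3,423/9,780 = $140,900.

$140,900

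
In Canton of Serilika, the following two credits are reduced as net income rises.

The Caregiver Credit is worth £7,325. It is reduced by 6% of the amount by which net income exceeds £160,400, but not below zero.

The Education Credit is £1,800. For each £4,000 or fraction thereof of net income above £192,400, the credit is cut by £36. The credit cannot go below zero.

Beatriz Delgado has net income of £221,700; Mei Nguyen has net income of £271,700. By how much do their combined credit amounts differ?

Beatriz (£221,700): Caregiver Credit: 6% of the £61,300 excess over £160,400 is £3,678; credit = £7,325 − £3,678 = £3,647. Education Credit: income exceeds £192,400 by £29,300, which is 8 full-or-partial £4,000 increments; reduction = 8 × £36 = £288, leaving £1,512. total £3,647 + £1,512 = £5,159
Mei (£271,700): Caregiver Credit: 6% of the £111,300 excess over £160,400 is £6,678; credit = £7,325 − £6,678 = £647. Education Credit: income exceeds £192,400 by £79,300, which is 20 full-or-partial £4,000 increments; reduction = 20 × £36 = £720, leaving £1,080. total £647 + £1,080 = £1,727
Difference: |£5,159 − £1,727| = £3,432.

£3,432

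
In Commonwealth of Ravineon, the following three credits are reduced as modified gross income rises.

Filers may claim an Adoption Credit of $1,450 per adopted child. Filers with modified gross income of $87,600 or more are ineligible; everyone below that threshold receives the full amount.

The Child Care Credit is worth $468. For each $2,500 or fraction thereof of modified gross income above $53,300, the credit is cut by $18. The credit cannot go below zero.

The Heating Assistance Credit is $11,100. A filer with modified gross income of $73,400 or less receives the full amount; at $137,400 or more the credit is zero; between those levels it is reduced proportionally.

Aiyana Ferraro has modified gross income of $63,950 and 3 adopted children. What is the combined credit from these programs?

$15,828

Adoption Credit: base = 3 × $1,450 = $4,350. $63,950 is below the $87,600 cutoff, so the full $4,350 applies.
Child Care Credit: income exceeds $53,300 by $10,650, which is 5 full-or-partial $2,500 increments; reduction = 5 × $18 = $90, leaving $378.
Heating Assistance Credit: $63,950 is at or below the $73,400 threshold, so the full $11,100 applies.
Total: $4,350 + $378 + $11,100 = $15,828.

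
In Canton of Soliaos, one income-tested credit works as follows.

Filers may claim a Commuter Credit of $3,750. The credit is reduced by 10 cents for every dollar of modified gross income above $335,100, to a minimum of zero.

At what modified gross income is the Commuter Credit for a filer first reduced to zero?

$372,600

The credit falls by 10% of each dollar above $335,100, so it reaches zero when the excess is $3,750 / 10% = $37,500: income = $335,100 + $37,500 = $372,600.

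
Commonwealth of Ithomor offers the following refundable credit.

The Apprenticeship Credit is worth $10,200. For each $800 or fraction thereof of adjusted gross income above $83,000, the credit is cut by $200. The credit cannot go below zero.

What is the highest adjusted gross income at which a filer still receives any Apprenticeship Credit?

$123,000

After 50 increments the reduction is 50 × $200 = $10,000, leaving $200; one more increment wipes it out. Increment 50 ends at excess 50 × $800 = $40,000, so the highest qualifying income is $83,000 + $40,000 = $123,000.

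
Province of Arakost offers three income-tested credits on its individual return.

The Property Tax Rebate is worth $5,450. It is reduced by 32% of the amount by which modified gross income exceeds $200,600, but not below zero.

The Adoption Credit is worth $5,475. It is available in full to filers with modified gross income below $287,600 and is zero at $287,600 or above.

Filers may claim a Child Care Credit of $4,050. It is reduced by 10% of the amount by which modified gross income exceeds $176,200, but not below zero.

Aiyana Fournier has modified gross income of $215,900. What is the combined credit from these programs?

$6,109

Property Tax Rebate: 32% of the $15,300 excess over $200,600 is $4,896; credit = $5,450 − $4,896 = $554.
Adoption Credit: $215,900 is below the $287,600 cutoff, so the full $5,475 applies.
Child Care Credit: 10% of the $39,700 excess over $176,200 is $3,970; credit = $4,050 − $3,970 = $80.
Total: $554 + $5,475 + $80 = $6,109.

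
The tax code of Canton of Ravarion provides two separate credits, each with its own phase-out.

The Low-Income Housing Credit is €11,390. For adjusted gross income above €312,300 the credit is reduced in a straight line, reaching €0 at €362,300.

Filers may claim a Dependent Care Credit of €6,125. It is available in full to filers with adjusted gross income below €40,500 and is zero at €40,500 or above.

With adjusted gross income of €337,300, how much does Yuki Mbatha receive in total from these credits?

€5,695

Low-Income Housing Credit: €337,300 is €25,000 into a €50,000 phase-out range, leaving 25,000/50,000 of the credit: €11,390 × 25,000/50,000 = €5,695.
Dependent Care Credit: €337,300 meets or exceeds the €40,500 cutoff, so the credit is €0.
Total: €5,695 + €0 = €5,695.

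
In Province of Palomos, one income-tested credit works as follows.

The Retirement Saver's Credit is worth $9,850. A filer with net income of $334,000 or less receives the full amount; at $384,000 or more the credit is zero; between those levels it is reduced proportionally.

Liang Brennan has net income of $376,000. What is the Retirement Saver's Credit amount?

$1,576

Retirement Saver's Credit: $376,000 is $42,000 into a $50,000 phase-out range, leaving 8,000/50,000 of the credit: $9,850 × 8,000/50,000 = $1,576.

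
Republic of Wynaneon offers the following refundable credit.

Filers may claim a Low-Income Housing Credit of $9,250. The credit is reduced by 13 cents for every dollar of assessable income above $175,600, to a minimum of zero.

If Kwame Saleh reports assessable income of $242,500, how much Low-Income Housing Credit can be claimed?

Low-Income Housing Credit: 13% of the $66,900 excess over $175,600 is $8,697; credit = $9,250 − $8,697 = $553.

$553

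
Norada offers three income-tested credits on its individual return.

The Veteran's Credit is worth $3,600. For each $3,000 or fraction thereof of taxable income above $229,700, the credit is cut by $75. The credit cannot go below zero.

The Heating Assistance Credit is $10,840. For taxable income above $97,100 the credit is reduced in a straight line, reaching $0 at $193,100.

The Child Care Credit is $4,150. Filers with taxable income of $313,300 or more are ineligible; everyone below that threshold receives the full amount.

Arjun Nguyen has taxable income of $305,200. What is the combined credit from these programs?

Veteran's Credit: income exceeds $229,700 by $75,500, which is 26 full-or-partial $3,000 increments; reduction = 26 × $75 = $1,950, leaving $1,650.
Heating Assistance Credit: $305,200 is at or above $193,100, so the credit is $0.
Child Care Credit: $305,200 is below the $313,300 cutoff, so the full $4,150 applies.
Total: $1,650 + $0 + $4,150 = $5,800.

$5,800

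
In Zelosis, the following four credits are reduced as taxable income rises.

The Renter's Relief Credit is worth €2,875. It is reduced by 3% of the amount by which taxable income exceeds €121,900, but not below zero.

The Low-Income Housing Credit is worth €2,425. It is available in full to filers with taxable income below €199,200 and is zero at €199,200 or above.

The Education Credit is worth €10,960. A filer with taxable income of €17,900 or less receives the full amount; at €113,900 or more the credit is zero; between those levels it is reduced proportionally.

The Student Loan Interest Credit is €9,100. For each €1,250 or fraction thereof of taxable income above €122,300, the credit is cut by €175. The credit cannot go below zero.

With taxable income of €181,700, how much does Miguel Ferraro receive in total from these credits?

Renter's Relief Credit: 3% of the €59,800 excess over €121,900 is €1,794; credit = €2,875 − €1,794 = €1,081.
Low-Income Housing Credit: €181,700 is below the €199,200 cutoff, so the full €2,425 applies.
Education Credit: €181,700 is at or above €113,900, so the credit is €0.
Student Loan Interest Credit: income exceeds €122,300 by €59,400, which is 48 full-or-partial €1,250 increments; reduction = 48 × €175 = €8,400, leaving €700.
Total: €1,081 + €2,425 + €0 + €700 = €4,206.

€4,206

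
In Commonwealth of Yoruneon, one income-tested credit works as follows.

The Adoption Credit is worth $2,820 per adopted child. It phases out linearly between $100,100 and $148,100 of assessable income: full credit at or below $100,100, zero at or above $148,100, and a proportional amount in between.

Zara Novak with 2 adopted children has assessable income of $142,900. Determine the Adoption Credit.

Adoption Credit: base = 2 × $2,820 = $5,640. $142,900 is $42,800 into a $48,000 phase-out range, leaving 5,200/48,000 of the credit: $5,640 × 5,200/48,000 = $611.

$611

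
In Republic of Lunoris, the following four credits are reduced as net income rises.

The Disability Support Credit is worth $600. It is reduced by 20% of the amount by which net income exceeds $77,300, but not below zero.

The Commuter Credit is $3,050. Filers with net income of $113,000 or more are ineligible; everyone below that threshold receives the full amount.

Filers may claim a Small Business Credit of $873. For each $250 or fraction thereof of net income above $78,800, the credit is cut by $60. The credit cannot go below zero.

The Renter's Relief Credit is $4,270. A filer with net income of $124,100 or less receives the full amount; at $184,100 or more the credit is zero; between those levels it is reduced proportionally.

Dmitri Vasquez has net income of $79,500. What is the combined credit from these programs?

Disability Support Credit: 20% of the $2,200 excess over $77,300 is $440; credit = $600 − $440 = $160.
Commuter Credit: $79,500 is below the $113,000 cutoff, so the full $3,050 applies.
Small Business Credit: income exceeds $78,800 by $700, which is 3 full-or-partial $250 increments; reduction = 3 × $60 = $180, leaving $693.
Renter's Relief Credit: $79,500 is at or below the $124,100 threshold, so the full $4,270 applies.
Total: $160 + $3,050 + $693 + $4,270 = $8,173.

$8,173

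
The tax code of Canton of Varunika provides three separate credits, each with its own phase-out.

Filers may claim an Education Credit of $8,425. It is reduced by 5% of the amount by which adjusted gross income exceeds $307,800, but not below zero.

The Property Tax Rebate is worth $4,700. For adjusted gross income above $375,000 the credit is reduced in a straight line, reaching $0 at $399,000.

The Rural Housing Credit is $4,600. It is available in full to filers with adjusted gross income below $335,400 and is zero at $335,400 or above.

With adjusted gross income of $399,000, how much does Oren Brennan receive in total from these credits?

$3,865

Education Credit: 5% of the $91,200 excess over $307,800 is $4,560; credit = $8,425 − $4,560 = $3,865.
Property Tax Rebate: $399,000 is at or above $399,000, so the credit is $0.
Rural Housing Credit: $399,000 meets or exceeds the $335,400 cutoff, so the credit is $0.
Total: $3,865 + $0 + $0 = $3,865.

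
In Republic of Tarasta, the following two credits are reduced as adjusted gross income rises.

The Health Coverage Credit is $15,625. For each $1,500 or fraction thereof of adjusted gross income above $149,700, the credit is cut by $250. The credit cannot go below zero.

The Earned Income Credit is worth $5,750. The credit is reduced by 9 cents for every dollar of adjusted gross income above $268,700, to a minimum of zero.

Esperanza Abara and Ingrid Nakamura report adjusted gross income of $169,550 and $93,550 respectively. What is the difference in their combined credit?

Esperanza ($169,550): Health Coverage Credit: income exceeds $149,700 by $19,850, which is 14 full-or-partial $1,500 increments; reduction = 14 × $250 = $3,500, leaving $12,125. Earned Income Credit: $169,550 is at or below the $268,700 threshold, so the full $5,750 applies. total $12,125 + $5,750 = $17,875
Ingrid ($93,550): Health Coverage Credit: $93,550 is at or below the $149,700 threshold, so the full $15,625 applies. Earned Income Credit: $93,550 is at or below the $268,700 threshold, so the full $5,750 applies. total $15,625 + $5,750 = $21,375
Difference: |$17,875 − $21,375| = $3,500.

$3,500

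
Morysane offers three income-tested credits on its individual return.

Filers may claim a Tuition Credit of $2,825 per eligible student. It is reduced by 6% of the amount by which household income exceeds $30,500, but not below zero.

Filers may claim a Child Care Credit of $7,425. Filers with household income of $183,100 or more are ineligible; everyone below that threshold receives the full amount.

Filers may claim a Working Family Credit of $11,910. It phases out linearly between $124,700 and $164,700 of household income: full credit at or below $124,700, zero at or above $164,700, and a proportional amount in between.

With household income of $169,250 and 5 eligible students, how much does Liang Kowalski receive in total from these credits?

Tuition Credit: base = 5 × $2,825 = $14,125. 6% of the $138,750 excess over $30,500 is $8,325; credit = $14,125 − $8,325 = $5,800.
Child Care Credit: $169,250 is below the $183,100 cutoff, so the full $7,425 applies.
Working Family Credit: $169,250 is at or above $164,700, so the credit is $0.
Total: $5,800 + $7,425 + $0 = $13,225.

$13,225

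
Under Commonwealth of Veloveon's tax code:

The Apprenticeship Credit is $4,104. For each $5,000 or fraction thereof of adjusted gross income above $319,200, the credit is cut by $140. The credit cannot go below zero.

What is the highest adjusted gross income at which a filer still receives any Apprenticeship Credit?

After 29 increments the reduction is 29 × $140 = $4,060, leaving $44; one more increment wipes it out. Increment 29 ends at excess 29 × $5,000 = $145,000, so the highest qualifying income is $319,200 + $145,000 = $464,200.

$464,200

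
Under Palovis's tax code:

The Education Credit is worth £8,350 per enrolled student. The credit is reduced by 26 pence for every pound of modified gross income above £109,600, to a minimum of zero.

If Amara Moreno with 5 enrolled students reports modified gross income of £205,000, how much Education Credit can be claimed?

Education Credit: base = 5 × £8,350 = £41,750. 26% of the £95,400 excess over £109,600 is £24,804; credit = £41,750 − £24,804 = £16,946.

£16,946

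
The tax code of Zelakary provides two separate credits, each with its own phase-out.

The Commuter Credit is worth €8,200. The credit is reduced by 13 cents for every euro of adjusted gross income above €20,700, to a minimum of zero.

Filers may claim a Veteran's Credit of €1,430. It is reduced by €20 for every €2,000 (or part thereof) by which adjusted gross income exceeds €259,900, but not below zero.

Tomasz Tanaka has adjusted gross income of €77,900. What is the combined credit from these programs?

Commuter Credit: 13% of the €57,200 excess over €20,700 is €7,436; credit = €8,200 − €7,436 = €764.
Veteran's Credit: €77,900 is at or below the €259,900 threshold, so the full €1,430 applies.
Total: €764 + €1,430 = €2,194.

€2,194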